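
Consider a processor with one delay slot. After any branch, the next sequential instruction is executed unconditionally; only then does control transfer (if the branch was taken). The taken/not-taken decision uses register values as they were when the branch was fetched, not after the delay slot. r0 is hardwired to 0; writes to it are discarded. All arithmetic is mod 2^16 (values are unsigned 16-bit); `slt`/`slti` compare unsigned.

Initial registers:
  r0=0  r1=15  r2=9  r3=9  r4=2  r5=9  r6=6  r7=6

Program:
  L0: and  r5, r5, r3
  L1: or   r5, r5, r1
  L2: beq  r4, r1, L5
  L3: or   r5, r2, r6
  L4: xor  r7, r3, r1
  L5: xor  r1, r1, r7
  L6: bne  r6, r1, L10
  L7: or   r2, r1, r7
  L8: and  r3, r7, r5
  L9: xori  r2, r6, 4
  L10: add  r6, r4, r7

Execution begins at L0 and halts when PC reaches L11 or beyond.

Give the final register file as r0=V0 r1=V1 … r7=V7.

PC=0  and  r5, r5, r3        | r0=0 r1=15 r2=9 r3=9 r4=2 r5=9 r6=6 r7=6
PC=1  or   r5, r5, r1        | r0=0 r1=15 r2=9 r3=9 r4=2 r5=15 r6=6 r7=6
PC=2  beq  r4, r1, L5        | r0=0 r1=15 r2=9 r3=9 r4=2 r5=15 r6=6 r7=6  [not taken]
PC=3  or   r5, r2, r6        | r0=0 r1=15 r2=9 r3=9 r4=2 r5=15 r6=6 r7=6
PC=4  xor  r7, r3, r1        | r0=0 r1=15 r2=9 r3=9 r4=2 r5=15 r6=6 r7=6
PC=5  xor  r1, r1, r7        | r0=0 r1=9 r2=9 r3=9 r4=2 r5=15 r6=6 r7=6
PC=6  bne  r6, r1, L10       | r0=0 r1=9 r2=9 r3=9 r4=2 r5=15 r6=6 r7=6  [TAKEN]
PC=7  or   r2, r1, r7        | r0=0 r1=9 r2=15 r3=9 r4=2 r5=15 r6=6 r7=6
PC=10 add  r6, r4, r7        | r0=0 r1=9 r2=15 r3=9 r4=2 r5=15 r6=8 r7=6

r0=0 r1=9 r2=15 r3=9 r4=2 r5=15 r6=8 r7=6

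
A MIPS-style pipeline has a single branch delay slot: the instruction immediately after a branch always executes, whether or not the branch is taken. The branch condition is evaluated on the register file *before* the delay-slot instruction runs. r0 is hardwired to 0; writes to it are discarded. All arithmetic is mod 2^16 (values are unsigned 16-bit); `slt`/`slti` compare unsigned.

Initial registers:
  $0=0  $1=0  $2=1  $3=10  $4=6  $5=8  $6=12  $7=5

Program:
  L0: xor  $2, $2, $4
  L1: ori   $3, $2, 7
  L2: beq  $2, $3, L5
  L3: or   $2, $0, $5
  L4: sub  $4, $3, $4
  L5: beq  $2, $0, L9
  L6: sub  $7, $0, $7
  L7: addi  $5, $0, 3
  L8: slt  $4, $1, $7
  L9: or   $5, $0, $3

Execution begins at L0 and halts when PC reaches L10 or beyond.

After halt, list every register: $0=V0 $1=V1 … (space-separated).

  step pc=0: xor  $2, $2, $4  regs=(0,0,7,10,6,8,12,5)
  step pc=1: ori   $3, $2, 7  regs=(0,0,7,7,6,8,12,5)
  step pc=2: beq  $2, $3, L5  cond=T  regs=(0,0,7,7,6,8,12,5)
  step pc=3: or   $2, $0, $5  regs=(0,0,8,7,6,8,12,5)
  step pc=5: beq  $2, $0, L9  cond=F  regs=(0,0,8,7,6,8,12,5)
  step pc=6: sub  $7, $0, $7  regs=(0,0,8,7,6,8,12,65531)
  step pc=7: addi  $5, $0, 3  regs=(0,0,8,7,6,3,12,65531)
  step pc=8: slt  $4, $1, $7  regs=(0,0,8,7,1,3,12,65531)
  step pc=9: or   $5, $0, $3  regs=(0,0,8,7,1,7,12,65531)

$0=0 $1=0 $2=8 $3=7 $4=1 $5=7 $6=12 $7=65531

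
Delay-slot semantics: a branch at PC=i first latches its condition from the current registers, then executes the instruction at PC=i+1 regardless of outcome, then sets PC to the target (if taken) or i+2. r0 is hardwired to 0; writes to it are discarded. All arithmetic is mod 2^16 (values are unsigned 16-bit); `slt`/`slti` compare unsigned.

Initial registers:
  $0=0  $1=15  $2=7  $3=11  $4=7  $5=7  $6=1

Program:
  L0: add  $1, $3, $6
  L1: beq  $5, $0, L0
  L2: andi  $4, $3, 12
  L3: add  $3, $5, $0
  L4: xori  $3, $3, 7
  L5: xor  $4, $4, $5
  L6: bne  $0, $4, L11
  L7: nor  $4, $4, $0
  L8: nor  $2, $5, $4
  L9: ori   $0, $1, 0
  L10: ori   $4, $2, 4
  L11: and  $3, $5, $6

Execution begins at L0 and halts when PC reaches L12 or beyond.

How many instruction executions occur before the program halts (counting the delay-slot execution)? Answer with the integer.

#0 add  $1, $3, $6 ; 0/12/7/11/7/7/1
#1 beq  $5, $0, L0 ; 0/12/7/11/7/7/1 ; →fallthru
#2 andi  $4, $3, 12 ; 0/12/7/11/8/7/1
#3 add  $3, $5, $0 ; 0/12/7/7/8/7/1
#4 xori  $3, $3, 7 ; 0/12/7/0/8/7/1
#5 xor  $4, $4, $5 ; 0/12/7/0/15/7/1
#6 bne  $0, $4, L11 ; 0/12/7/0/15/7/1 ; →target
#7 nor  $4, $4, $0 ; 0/12/7/0/65520/7/1
#11 and  $3, $5, $6 ; 0/12/7/1/65520/7/1

9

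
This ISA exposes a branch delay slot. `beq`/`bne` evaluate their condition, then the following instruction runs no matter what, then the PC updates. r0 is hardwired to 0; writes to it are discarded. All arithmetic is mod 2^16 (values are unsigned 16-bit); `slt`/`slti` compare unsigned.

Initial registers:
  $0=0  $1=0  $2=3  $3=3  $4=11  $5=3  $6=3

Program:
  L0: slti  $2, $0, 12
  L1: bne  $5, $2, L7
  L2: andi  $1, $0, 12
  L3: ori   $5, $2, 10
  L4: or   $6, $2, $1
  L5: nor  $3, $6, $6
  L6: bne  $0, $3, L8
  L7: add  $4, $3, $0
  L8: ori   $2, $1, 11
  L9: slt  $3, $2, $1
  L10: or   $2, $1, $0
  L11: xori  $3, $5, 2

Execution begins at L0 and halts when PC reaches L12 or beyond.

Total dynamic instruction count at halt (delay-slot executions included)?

  step pc=0: slti  $2, $0, 12  regs=(0,0,1,3,11,3,3)
  step pc=1: bne  $5, $2, L7  cond=T  regs=(0,0,1,3,11,3,3)
  step pc=2: andi  $1, $0, 12  regs=(0,0,1,3,11,3,3)
  step pc=7: add  $4, $3, $0  regs=(0,0,1,3,3,3,3)
  step pc=8: ori   $2, $1, 11  regs=(0,0,11,3,3,3,3)
  step pc=9: slt  $3, $2, $1  regs=(0,0,11,0,3,3,3)
  step pc=10: or   $2, $1, $0  regs=(0,0,0,0,3,3,3)
  step pc=11: xori  $3, $5, 2  regs=(0,0,0,1,3,3,3)

8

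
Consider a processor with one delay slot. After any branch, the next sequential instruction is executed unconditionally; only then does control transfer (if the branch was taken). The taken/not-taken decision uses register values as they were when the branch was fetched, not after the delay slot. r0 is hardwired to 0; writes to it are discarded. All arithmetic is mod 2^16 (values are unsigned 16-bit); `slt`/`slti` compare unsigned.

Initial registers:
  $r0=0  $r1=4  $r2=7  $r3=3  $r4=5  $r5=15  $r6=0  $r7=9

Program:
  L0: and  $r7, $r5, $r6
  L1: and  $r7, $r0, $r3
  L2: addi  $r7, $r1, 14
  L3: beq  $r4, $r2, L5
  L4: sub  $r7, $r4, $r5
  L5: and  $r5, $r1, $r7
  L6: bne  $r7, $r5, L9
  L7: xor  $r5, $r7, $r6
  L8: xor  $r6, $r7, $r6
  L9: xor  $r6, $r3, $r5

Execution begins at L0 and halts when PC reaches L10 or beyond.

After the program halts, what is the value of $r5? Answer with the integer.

#0 and  $r7, $r5, $r6 ; 0/4/7/3/5/15/0/0
#1 and  $r7, $r0, $r3 ; 0/4/7/3/5/15/0/0
#2 addi  $r7, $r1, 14 ; 0/4/7/3/5/15/0/18
#3 beq  $r4, $r2, L5 ; 0/4/7/3/5/15/0/18 ; →fallthru
#4 sub  $r7, $r4, $r5 ; 0/4/7/3/5/15/0/65526
#5 and  $r5, $r1, $r7 ; 0/4/7/3/5/4/0/65526
#6 bne  $r7, $r5, L9 ; 0/4/7/3/5/4/0/65526 ; →target
#7 xor  $r5, $r7, $r6 ; 0/4/7/3/5/65526/0/65526
#9 xor  $r6, $r3, $r5 ; 0/4/7/3/5/65526/65525/65526

65526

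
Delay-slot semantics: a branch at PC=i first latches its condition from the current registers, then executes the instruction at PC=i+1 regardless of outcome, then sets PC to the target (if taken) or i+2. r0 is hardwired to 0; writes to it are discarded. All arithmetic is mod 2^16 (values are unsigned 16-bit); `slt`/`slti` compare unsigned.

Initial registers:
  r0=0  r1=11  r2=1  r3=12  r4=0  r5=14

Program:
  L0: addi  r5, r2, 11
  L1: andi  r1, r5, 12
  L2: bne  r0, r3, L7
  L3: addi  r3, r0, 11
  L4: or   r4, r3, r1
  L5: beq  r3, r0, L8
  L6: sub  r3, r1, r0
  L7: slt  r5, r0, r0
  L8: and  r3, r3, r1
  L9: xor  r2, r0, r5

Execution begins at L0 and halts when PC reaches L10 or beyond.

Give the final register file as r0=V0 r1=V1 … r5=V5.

  step pc=0: addi  r5, r2, 11  regs=(0,11,1,12,0,12)
  step pc=1: andi  r1, r5, 12  regs=(0,12,1,12,0,12)
  step pc=2: bne  r0, r3, L7  cond=T  regs=(0,12,1,12,0,12)
  step pc=3: addi  r3, r0, 11  regs=(0,12,1,11,0,12)
  step pc=7: slt  r5, r0, r0  regs=(0,12,1,11,0,0)
  step pc=8: and  r3, r3, r1  regs=(0,12,1,8,0,0)
  step pc=9: xor  r2, r0, r5  regs=(0,12,0,8,0,0)

r0=0 r1=12 r2=0 r3=8 r4=0 r5=0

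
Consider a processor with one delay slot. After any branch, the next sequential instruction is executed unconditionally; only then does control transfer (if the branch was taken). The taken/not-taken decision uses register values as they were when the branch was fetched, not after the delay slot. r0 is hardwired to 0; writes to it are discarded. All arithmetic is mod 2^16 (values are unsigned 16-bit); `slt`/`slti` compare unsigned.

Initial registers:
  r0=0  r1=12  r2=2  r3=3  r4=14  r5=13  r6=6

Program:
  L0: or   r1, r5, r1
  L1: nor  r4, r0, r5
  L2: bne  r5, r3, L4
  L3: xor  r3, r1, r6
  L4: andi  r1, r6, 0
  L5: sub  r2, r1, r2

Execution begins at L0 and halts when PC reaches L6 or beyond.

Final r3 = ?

11

  step pc=0: or   r1, r5, r1  regs=(0,13,2,3,14,13,6)
  step pc=1: nor  r4, r0, r5  regs=(0,13,2,3,65522,13,6)
  step pc=2: bne  r5, r3, L4  cond=T  regs=(0,13,2,3,65522,13,6)
  step pc=3: xor  r3, r1, r6  regs=(0,13,2,11,65522,13,6)
  step pc=4: andi  r1, r6, 0  regs=(0,0,2,11,65522,13,6)
  step pc=5: sub  r2, r1, r2  regs=(0,0,65534,11,65522,13,6)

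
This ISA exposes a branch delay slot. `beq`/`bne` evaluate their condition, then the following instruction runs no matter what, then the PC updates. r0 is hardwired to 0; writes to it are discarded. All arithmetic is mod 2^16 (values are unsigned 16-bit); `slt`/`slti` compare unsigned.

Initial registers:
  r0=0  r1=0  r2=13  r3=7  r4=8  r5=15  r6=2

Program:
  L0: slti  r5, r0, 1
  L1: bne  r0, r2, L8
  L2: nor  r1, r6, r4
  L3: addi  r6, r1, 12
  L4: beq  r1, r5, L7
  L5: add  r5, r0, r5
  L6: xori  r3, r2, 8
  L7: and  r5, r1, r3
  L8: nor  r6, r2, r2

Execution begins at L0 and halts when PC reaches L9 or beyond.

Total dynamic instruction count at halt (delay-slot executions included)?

#0 slti  r5, r0, 1 ; 0/0/13/7/8/1/2
#1 bne  r0, r2, L8 ; 0/0/13/7/8/1/2 ; →target
#2 nor  r1, r6, r4 ; 0/65525/13/7/8/1/2
#8 nor  r6, r2, r2 ; 0/65525/13/7/8/1/65522

4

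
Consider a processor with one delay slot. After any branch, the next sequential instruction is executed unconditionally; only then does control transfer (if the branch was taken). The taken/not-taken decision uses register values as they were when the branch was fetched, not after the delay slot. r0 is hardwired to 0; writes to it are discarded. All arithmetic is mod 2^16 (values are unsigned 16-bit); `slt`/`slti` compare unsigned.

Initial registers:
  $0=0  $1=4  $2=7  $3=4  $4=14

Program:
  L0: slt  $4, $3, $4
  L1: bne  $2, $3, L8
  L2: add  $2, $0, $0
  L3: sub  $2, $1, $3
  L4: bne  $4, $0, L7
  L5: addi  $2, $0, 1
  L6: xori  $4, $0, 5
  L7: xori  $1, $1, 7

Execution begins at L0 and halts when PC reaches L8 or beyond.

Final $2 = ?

0

PC=0  slt  $4, $3, $4        | $0=0 $1=4 $2=7 $3=4 $4=1
PC=1  bne  $2, $3, L8        | $0=0 $1=4 $2=7 $3=4 $4=1  [TAKEN]
PC=2  add  $2, $0, $0        | $0=0 $1=4 $2=0 $3=4 $4=1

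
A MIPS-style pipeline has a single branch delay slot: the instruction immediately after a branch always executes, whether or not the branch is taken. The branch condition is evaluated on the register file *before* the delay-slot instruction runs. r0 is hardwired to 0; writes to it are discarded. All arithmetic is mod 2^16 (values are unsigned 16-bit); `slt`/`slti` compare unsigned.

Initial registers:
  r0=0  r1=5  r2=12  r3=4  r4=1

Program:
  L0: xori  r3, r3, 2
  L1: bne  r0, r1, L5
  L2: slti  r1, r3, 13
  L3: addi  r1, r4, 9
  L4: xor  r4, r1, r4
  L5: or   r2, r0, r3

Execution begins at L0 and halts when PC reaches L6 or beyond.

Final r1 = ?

1

PC=0  xori  r3, r3, 2        | r0=0 r1=5 r2=12 r3=6 r4=1
PC=1  bne  r0, r1, L5        | r0=0 r1=5 r2=12 r3=6 r4=1  [TAKEN]
PC=2  slti  r1, r3, 13       | r0=0 r1=1 r2=12 r3=6 r4=1
PC=5  or   r2, r0, r3        | r0=0 r1=1 r2=6 r3=6 r4=1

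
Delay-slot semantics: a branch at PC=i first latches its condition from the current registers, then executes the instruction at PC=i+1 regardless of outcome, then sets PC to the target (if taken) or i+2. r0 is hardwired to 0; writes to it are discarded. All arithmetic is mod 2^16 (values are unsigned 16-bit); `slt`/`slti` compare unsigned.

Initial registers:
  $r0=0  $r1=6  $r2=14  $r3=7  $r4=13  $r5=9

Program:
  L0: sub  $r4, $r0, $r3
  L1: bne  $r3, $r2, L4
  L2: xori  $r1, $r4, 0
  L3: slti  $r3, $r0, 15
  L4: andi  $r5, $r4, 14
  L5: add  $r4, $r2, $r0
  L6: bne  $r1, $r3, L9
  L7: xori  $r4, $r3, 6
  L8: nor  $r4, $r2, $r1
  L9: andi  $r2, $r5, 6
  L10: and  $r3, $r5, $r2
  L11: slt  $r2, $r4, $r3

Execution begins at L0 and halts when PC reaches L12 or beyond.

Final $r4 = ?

1

[0] sub  $r4, $r0, $r3  →  {$r0:0, $r1:6, $r2:14, $r3:7, $r4:65529, $r5:9}
[1] bne  $r3, $r2, L4  →  {$r0:0, $r1:6, $r2:14, $r3:7, $r4:65529, $r5:9}  ⟨branch taken⟩
[2] xori  $r1, $r4, 0  →  {$r0:0, $r1:65529, $r2:14, $r3:7, $r4:65529, $r5:9}
[4] andi  $r5, $r4, 14  →  {$r0:0, $r1:65529, $r2:14, $r3:7, $r4:65529, $r5:8}
[5] add  $r4, $r2, $r0  →  {$r0:0, $r1:65529, $r2:14, $r3:7, $r4:14, $r5:8}
[6] bne  $r1, $r3, L9  →  {$r0:0, $r1:65529, $r2:14, $r3:7, $r4:14, $r5:8}  ⟨branch taken⟩
[7] xori  $r4, $r3, 6  →  {$r0:0, $r1:65529, $r2:14, $r3:7, $r4:1, $r5:8}
[9] andi  $r2, $r5, 6  →  {$r0:0, $r1:65529, $r2:0, $r3:7, $r4:1, $r5:8}
[10] and  $r3, $r5, $r2  →  {$r0:0, $r1:65529, $r2:0, $r3:0, $r4:1, $r5:8}
[11] slt  $r2, $r4, $r3  →  {$r0:0, $r1:65529, $r2:0, $r3:0, $r4:1, $r5:8}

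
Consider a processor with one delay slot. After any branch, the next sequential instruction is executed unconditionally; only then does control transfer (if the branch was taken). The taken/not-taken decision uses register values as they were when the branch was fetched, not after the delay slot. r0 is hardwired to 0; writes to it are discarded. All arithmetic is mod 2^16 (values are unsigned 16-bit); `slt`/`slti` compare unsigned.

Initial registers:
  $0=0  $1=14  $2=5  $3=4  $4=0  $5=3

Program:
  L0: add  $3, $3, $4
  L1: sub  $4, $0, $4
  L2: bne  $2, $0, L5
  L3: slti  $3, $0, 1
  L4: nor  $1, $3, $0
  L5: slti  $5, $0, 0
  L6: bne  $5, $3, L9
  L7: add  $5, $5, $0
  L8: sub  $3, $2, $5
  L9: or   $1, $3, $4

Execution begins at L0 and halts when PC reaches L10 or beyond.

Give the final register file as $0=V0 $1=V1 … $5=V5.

$0=0 $1=1 $2=5 $3=1 $4=0 $5=0

PC=0  add  $3, $3, $4        | $0=0 $1=14 $2=5 $3=4 $4=0 $5=3
PC=1  sub  $4, $0, $4        | $0=0 $1=14 $2=5 $3=4 $4=0 $5=3
PC=2  bne  $2, $0, L5        | $0=0 $1=14 $2=5 $3=4 $4=0 $5=3  [TAKEN]
PC=3  slti  $3, $0, 1        | $0=0 $1=14 $2=5 $3=1 $4=0 $5=3
PC=5  slti  $5, $0, 0        | $0=0 $1=14 $2=5 $3=1 $4=0 $5=0
PC=6  bne  $5, $3, L9        | $0=0 $1=14 $2=5 $3=1 $4=0 $5=0  [TAKEN]
PC=7  add  $5, $5, $0        | $0=0 $1=14 $2=5 $3=1 $4=0 $5=0
PC=9  or   $1, $3, $4        | $0=0 $1=1 $2=5 $3=1 $4=0 $5=0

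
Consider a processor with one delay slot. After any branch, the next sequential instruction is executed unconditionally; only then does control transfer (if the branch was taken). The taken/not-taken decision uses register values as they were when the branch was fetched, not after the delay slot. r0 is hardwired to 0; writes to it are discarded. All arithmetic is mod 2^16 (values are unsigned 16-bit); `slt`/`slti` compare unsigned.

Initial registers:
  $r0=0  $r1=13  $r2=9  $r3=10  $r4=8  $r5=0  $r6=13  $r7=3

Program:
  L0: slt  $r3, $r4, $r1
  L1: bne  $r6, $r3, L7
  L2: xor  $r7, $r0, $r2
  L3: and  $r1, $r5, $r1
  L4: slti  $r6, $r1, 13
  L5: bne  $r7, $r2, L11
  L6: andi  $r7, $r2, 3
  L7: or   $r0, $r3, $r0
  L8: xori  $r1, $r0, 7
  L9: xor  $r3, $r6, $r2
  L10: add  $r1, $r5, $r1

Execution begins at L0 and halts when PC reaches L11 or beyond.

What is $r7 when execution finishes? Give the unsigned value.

[0] slt  $r3, $r4, $r1  →  {$r0:0, $r1:13, $r2:9, $r3:1, $r4:8, $r5:0, $r6:13, $r7:3}
[1] bne  $r6, $r3, L7  →  {$r0:0, $r1:13, $r2:9, $r3:1, $r4:8, $r5:0, $r6:13, $r7:3}  ⟨branch taken⟩
[2] xor  $r7, $r0, $r2  →  {$r0:0, $r1:13, $r2:9, $r3:1, $r4:8, $r5:0, $r6:13, $r7:9}
[7] or   $r0, $r3, $r0  →  {$r0:0, $r1:13, $r2:9, $r3:1, $r4:8, $r5:0, $r6:13, $r7:9}
[8] xori  $r1, $r0, 7  →  {$r0:0, $r1:7, $r2:9, $r3:1, $r4:8, $r5:0, $r6:13, $r7:9}
[9] xor  $r3, $r6, $r2  →  {$r0:0, $r1:7, $r2:9, $r3:4, $r4:8, $r5:0, $r6:13, $r7:9}
[10] add  $r1, $r5, $r1  →  {$r0:0, $r1:7, $r2:9, $r3:4, $r4:8, $r5:0, $r6:13, $r7:9}

9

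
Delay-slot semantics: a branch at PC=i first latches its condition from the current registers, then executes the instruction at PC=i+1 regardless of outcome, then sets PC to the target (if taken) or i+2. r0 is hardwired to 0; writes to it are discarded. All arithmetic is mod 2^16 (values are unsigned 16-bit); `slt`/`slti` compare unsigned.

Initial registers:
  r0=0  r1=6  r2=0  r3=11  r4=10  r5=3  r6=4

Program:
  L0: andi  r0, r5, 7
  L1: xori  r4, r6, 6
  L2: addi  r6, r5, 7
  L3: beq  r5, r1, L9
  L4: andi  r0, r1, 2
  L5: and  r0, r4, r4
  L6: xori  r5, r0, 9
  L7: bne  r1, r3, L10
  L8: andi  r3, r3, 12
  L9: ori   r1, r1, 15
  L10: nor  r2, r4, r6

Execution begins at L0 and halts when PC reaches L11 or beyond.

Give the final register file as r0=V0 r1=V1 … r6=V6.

r0=0 r1=6 r2=65525 r3=8 r4=2 r5=9 r6=10

  step pc=0: andi  r0, r5, 7  regs=(0,6,0,11,10,3,4)
  step pc=1: xori  r4, r6, 6  regs=(0,6,0,11,2,3,4)
  step pc=2: addi  r6, r5, 7  regs=(0,6,0,11,2,3,10)
  step pc=3: beq  r5, r1, L9  cond=F  regs=(0,6,0,11,2,3,10)
  step pc=4: andi  r0, r1, 2  regs=(0,6,0,11,2,3,10)
  step pc=5: and  r0, r4, r4  regs=(0,6,0,11,2,3,10)
  step pc=6: xori  r5, r0, 9  regs=(0,6,0,11,2,9,10)
  step pc=7: bne  r1, r3, L10  cond=T  regs=(0,6,0,11,2,9,10)
  step pc=8: andi  r3, r3, 12  regs=(0,6,0,8,2,9,10)
  step pc=10: nor  r2, r4, r6  regs=(0,6,65525,8,2,9,10)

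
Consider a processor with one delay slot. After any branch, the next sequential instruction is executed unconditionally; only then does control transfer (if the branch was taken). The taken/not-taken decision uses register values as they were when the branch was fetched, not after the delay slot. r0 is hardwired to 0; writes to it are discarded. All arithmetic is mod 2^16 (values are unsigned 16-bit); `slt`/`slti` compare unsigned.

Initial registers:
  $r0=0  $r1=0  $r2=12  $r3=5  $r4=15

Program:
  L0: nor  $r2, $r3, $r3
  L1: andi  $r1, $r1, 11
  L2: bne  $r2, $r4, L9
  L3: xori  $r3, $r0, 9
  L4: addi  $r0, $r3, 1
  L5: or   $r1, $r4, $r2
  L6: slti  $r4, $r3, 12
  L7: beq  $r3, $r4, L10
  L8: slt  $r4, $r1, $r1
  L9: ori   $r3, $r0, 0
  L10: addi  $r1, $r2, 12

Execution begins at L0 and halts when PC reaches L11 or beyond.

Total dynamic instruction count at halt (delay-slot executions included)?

6

#0 nor  $r2, $r3, $r3 ; 0/0/65530/5/15
#1 andi  $r1, $r1, 11 ; 0/0/65530/5/15
#2 bne  $r2, $r4, L9 ; 0/0/65530/5/15 ; →target
#3 xori  $r3, $r0, 9 ; 0/0/65530/9/15
#9 ori   $r3, $r0, 0 ; 0/0/65530/0/15
#10 addi  $r1, $r2, 12 ; 0/6/65530/0/15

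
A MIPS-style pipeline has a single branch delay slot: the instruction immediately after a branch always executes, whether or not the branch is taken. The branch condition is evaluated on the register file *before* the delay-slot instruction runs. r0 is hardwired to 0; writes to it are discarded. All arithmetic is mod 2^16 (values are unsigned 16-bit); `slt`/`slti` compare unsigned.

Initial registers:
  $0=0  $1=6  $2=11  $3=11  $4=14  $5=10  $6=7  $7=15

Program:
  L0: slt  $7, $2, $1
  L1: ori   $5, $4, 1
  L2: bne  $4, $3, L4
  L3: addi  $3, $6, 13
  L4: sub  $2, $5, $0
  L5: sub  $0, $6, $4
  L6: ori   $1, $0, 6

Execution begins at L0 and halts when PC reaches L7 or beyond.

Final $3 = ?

  step pc=0: slt  $7, $2, $1  regs=(0,6,11,11,14,10,7,0)
  step pc=1: ori   $5, $4, 1  regs=(0,6,11,11,14,15,7,0)
  step pc=2: bne  $4, $3, L4  cond=T  regs=(0,6,11,11,14,15,7,0)
  step pc=3: addi  $3, $6, 13  regs=(0,6,11,20,14,15,7,0)
  step pc=4: sub  $2, $5, $0  regs=(0,6,15,20,14,15,7,0)
  step pc=5: sub  $0, $6, $4  regs=(0,6,15,20,14,15,7,0)
  step pc=6: ori   $1, $0, 6  regs=(0,6,15,20,14,15,7,0)

20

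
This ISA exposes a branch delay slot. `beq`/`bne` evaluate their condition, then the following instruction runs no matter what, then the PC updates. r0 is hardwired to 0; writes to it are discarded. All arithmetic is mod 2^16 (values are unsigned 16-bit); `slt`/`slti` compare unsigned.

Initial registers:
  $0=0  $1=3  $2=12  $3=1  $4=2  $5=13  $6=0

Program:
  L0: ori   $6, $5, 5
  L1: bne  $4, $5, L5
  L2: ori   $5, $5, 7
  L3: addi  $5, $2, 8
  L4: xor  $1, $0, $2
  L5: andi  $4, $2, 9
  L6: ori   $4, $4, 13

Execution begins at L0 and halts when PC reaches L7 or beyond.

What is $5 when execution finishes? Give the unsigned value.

  step pc=0: ori   $6, $5, 5  regs=(0,3,12,1,2,13,13)
  step pc=1: bne  $4, $5, L5  cond=T  regs=(0,3,12,1,2,13,13)
  step pc=2: ori   $5, $5, 7  regs=(0,3,12,1,2,15,13)
  step pc=5: andi  $4, $2, 9  regs=(0,3,12,1,8,15,13)
  step pc=6: ori   $4, $4, 13  regs=(0,3,12,1,13,15,13)

15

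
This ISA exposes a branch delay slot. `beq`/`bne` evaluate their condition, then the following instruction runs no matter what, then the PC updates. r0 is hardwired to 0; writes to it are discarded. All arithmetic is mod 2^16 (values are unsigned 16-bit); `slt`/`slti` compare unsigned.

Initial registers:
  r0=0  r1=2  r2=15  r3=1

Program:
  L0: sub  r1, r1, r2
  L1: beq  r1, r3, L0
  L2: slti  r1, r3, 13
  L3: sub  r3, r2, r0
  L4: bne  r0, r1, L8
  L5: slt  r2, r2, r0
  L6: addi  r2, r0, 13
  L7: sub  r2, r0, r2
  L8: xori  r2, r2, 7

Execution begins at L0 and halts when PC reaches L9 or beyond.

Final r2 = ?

7

#0 sub  r1, r1, r2 ; 0/65523/15/1
#1 beq  r1, r3, L0 ; 0/65523/15/1 ; →fallthru
#2 slti  r1, r3, 13 ; 0/1/15/1
#3 sub  r3, r2, r0 ; 0/1/15/15
#4 bne  r0, r1, L8 ; 0/1/15/15 ; →target
#5 slt  r2, r2, r0 ; 0/1/0/15
#8 xori  r2, r2, 7 ; 0/1/7/15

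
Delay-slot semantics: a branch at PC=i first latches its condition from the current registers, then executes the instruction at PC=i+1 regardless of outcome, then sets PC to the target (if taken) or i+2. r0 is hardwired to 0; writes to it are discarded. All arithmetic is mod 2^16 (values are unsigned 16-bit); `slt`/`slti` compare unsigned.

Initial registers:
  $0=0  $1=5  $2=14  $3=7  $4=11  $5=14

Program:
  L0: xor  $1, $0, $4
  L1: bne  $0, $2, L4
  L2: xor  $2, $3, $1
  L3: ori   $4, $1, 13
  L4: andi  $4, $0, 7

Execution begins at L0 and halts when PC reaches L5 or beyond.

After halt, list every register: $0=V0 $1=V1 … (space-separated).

$0=0 $1=11 $2=12 $3=7 $4=0 $5=14

[0] xor  $1, $0, $4  →  {$0:0, $1:11, $2:14, $3:7, $4:11, $5:14}
[1] bne  $0, $2, L4  →  {$0:0, $1:11, $2:14, $3:7, $4:11, $5:14}  ⟨branch taken⟩
[2] xor  $2, $3, $1  →  {$0:0, $1:11, $2:12, $3:7, $4:11, $5:14}
[4] andi  $4, $0, 7  →  {$0:0, $1:11, $2:12, $3:7, $4:0, $5:14}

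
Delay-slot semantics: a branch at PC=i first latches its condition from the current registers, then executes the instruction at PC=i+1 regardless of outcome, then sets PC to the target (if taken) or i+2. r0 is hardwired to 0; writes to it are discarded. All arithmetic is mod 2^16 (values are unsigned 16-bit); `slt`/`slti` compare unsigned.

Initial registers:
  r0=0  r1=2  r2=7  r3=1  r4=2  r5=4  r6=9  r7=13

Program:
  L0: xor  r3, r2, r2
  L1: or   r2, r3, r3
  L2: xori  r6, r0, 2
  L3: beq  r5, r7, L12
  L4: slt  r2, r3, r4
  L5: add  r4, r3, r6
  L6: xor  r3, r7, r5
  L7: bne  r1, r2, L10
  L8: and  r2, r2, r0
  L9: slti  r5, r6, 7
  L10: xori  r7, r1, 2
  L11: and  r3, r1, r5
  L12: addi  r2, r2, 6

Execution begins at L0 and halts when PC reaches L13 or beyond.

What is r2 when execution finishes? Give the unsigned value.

PC=0  xor  r3, r2, r2        | r0=0 r1=2 r2=7 r3=0 r4=2 r5=4 r6=9 r7=13
PC=1  or   r2, r3, r3        | r0=0 r1=2 r2=0 r3=0 r4=2 r5=4 r6=9 r7=13
PC=2  xori  r6, r0, 2        | r0=0 r1=2 r2=0 r3=0 r4=2 r5=4 r6=2 r7=13
PC=3  beq  r5, r7, L12       | r0=0 r1=2 r2=0 r3=0 r4=2 r5=4 r6=2 r7=13  [not taken]
PC=4  slt  r2, r3, r4        | r0=0 r1=2 r2=1 r3=0 r4=2 r5=4 r6=2 r7=13
PC=5  add  r4, r3, r6        | r0=0 r1=2 r2=1 r3=0 r4=2 r5=4 r6=2 r7=13
PC=6  xor  r3, r7, r5        | r0=0 r1=2 r2=1 r3=9 r4=2 r5=4 r6=2 r7=13
PC=7  bne  r1, r2, L10       | r0=0 r1=2 r2=1 r3=9 r4=2 r5=4 r6=2 r7=13  [TAKEN]
PC=8  and  r2, r2, r0        | r0=0 r1=2 r2=0 r3=9 r4=2 r5=4 r6=2 r7=13
PC=10 xori  r7, r1, 2        | r0=0 r1=2 r2=0 r3=9 r4=2 r5=4 r6=2 r7=0
PC=11 and  r3, r1, r5        | r0=0 r1=2 r2=0 r3=0 r4=2 r5=4 r6=2 r7=0
PC=12 addi  r2, r2, 6        | r0=0 r1=2 r2=6 r3=0 r4=2 r5=4 r6=2 r7=0

6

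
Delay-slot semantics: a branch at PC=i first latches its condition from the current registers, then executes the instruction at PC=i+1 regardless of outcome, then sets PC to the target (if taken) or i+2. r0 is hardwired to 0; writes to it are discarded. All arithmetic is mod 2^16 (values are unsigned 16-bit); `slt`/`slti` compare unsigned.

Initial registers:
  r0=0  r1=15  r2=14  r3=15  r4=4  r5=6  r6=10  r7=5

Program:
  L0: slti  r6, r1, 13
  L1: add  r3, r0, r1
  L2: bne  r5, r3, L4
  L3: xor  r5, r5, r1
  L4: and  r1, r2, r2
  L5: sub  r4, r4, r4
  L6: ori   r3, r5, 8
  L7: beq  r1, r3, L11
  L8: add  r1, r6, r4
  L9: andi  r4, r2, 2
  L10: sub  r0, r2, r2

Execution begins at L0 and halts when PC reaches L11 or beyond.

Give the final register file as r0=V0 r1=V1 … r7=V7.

r0=0 r1=0 r2=14 r3=9 r4=2 r5=9 r6=0 r7=5

#0 slti  r6, r1, 13 ; 0/15/14/15/4/6/0/5
#1 add  r3, r0, r1 ; 0/15/14/15/4/6/0/5
#2 bne  r5, r3, L4 ; 0/15/14/15/4/6/0/5 ; →target
#3 xor  r5, r5, r1 ; 0/15/14/15/4/9/0/5
#4 and  r1, r2, r2 ; 0/14/14/15/4/9/0/5
#5 sub  r4, r4, r4 ; 0/14/14/15/0/9/0/5
#6 ori   r3, r5, 8 ; 0/14/14/9/0/9/0/5
#7 beq  r1, r3, L11 ; 0/14/14/9/0/9/0/5 ; →fallthru
#8 add  r1, r6, r4 ; 0/0/14/9/0/9/0/5
#9 andi  r4, r2, 2 ; 0/0/14/9/2/9/0/5
#10 sub  r0, r2, r2 ; 0/0/14/9/2/9/0/5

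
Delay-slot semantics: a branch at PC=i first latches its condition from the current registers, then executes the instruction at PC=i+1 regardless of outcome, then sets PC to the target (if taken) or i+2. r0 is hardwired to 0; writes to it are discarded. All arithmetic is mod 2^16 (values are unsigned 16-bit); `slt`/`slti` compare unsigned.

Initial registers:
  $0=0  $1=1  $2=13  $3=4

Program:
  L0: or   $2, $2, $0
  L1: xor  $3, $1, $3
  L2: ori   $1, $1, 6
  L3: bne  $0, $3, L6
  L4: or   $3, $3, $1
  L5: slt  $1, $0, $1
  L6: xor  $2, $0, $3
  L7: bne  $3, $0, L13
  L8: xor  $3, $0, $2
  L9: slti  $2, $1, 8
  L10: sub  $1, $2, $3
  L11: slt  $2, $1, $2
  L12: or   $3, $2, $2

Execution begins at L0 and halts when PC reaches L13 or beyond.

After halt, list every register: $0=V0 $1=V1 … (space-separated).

$0=0 $1=7 $2=7 $3=7

#0 or   $2, $2, $0 ; 0/1/13/4
#1 xor  $3, $1, $3 ; 0/1/13/5
#2 ori   $1, $1, 6 ; 0/7/13/5
#3 bne  $0, $3, L6 ; 0/7/13/5 ; →target
#4 or   $3, $3, $1 ; 0/7/13/7
#6 xor  $2, $0, $3 ; 0/7/7/7
#7 bne  $3, $0, L13 ; 0/7/7/7 ; →target
#8 xor  $3, $0, $2 ; 0/7/7/7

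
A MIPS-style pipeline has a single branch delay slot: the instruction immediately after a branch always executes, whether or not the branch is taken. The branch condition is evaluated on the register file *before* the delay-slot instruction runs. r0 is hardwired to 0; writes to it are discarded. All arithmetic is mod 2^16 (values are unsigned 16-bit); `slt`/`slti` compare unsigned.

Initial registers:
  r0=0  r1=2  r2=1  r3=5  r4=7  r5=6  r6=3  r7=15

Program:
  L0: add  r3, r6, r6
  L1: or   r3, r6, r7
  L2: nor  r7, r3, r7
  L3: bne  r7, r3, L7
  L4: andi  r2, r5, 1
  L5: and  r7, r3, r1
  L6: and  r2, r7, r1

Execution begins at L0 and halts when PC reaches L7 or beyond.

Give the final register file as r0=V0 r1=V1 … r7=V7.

r0=0 r1=2 r2=0 r3=15 r4=7 r5=6 r6=3 r7=65520

[0] add  r3, r6, r6  →  {r0:0, r1:2, r2:1, r3:6, r4:7, r5:6, r6:3, r7:15}
[1] or   r3, r6, r7  →  {r0:0, r1:2, r2:1, r3:15, r4:7, r5:6, r6:3, r7:15}
[2] nor  r7, r3, r7  →  {r0:0, r1:2, r2:1, r3:15, r4:7, r5:6, r6:3, r7:65520}
[3] bne  r7, r3, L7  →  {r0:0, r1:2, r2:1, r3:15, r4:7, r5:6, r6:3, r7:65520}  ⟨branch taken⟩
[4] andi  r2, r5, 1  →  {r0:0, r1:2, r2:0, r3:15, r4:7, r5:6, r6:3, r7:65520}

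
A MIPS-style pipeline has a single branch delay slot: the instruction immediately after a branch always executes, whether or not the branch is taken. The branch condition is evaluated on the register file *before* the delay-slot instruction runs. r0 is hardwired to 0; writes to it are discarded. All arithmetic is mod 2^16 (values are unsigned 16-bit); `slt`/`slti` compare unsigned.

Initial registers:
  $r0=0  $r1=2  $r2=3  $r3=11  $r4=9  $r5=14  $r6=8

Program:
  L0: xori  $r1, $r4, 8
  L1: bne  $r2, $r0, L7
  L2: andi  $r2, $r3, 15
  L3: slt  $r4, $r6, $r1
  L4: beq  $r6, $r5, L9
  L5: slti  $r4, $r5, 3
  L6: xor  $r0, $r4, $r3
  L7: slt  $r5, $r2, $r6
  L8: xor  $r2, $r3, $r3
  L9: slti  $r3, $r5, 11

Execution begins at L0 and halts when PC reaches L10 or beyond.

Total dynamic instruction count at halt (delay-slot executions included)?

6

[0] xori  $r1, $r4, 8  →  {$r0:0, $r1:1, $r2:3, $r3:11, $r4:9, $r5:14, $r6:8}
[1] bne  $r2, $r0, L7  →  {$r0:0, $r1:1, $r2:3, $r3:11, $r4:9, $r5:14, $r6:8}  ⟨branch taken⟩
[2] andi  $r2, $r3, 15  →  {$r0:0, $r1:1, $r2:11, $r3:11, $r4:9, $r5:14, $r6:8}
[7] slt  $r5, $r2, $r6  →  {$r0:0, $r1:1, $r2:11, $r3:11, $r4:9, $r5:0, $r6:8}
[8] xor  $r2, $r3, $r3  →  {$r0:0, $r1:1, $r2:0, $r3:11, $r4:9, $r5:0, $r6:8}
[9] slti  $r3, $r5, 11  →  {$r0:0, $r1:1, $r2:0, $r3:1, $r4:9, $r5:0, $r6:8}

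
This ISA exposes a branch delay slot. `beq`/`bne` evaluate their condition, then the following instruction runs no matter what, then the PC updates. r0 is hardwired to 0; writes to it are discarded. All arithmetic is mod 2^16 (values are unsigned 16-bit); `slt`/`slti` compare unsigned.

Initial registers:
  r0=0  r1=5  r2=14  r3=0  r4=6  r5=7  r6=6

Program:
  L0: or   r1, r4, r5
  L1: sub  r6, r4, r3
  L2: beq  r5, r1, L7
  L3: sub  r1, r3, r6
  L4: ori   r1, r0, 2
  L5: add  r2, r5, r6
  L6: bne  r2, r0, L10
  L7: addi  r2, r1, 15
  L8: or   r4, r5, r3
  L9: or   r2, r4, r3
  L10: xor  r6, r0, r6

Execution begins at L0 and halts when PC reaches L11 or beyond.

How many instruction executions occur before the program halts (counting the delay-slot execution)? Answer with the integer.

PC=0  or   r1, r4, r5        | r0=0 r1=7 r2=14 r3=0 r4=6 r5=7 r6=6
PC=1  sub  r6, r4, r3        | r0=0 r1=7 r2=14 r3=0 r4=6 r5=7 r6=6
PC=2  beq  r5, r1, L7        | r0=0 r1=7 r2=14 r3=0 r4=6 r5=7 r6=6  [TAKEN]
PC=3  sub  r1, r3, r6        | r0=0 r1=65530 r2=14 r3=0 r4=6 r5=7 r6=6
PC=7  addi  r2, r1, 15       | r0=0 r1=65530 r2=9 r3=0 r4=6 r5=7 r6=6
PC=8  or   r4, r5, r3        | r0=0 r1=65530 r2=9 r3=0 r4=7 r5=7 r6=6
PC=9  or   r2, r4, r3        | r0=0 r1=65530 r2=7 r3=0 r4=7 r5=7 r6=6
PC=10 xor  r6, r0, r6        | r0=0 r1=65530 r2=7 r3=0 r4=7 r5=7 r6=6

8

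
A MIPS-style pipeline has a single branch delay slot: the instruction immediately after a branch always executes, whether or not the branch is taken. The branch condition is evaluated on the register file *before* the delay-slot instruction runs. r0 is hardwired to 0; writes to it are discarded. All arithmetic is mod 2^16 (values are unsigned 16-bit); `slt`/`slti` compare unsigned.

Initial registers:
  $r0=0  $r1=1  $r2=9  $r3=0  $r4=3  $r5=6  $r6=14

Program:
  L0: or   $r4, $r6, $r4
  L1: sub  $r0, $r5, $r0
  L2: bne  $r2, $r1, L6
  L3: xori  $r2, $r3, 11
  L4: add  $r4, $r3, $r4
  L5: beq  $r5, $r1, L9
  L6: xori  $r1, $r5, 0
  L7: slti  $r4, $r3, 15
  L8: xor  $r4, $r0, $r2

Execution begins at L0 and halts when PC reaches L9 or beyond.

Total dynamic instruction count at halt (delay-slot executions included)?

[0] or   $r4, $r6, $r4  →  {$r0:0, $r1:1, $r2:9, $r3:0, $r4:15, $r5:6, $r6:14}
[1] sub  $r0, $r5, $r0  →  {$r0:0, $r1:1, $r2:9, $r3:0, $r4:15, $r5:6, $r6:14}
[2] bne  $r2, $r1, L6  →  {$r0:0, $r1:1, $r2:9, $r3:0, $r4:15, $r5:6, $r6:14}  ⟨branch taken⟩
[3] xori  $r2, $r3, 11  →  {$r0:0, $r1:1, $r2:11, $r3:0, $r4:15, $r5:6, $r6:14}
[6] xori  $r1, $r5, 0  →  {$r0:0, $r1:6, $r2:11, $r3:0, $r4:15, $r5:6, $r6:14}
[7] slti  $r4, $r3, 15  →  {$r0:0, $r1:6, $r2:11, $r3:0, $r4:1, $r5:6, $r6:14}
[8] xor  $r4, $r0, $r2  →  {$r0:0, $r1:6, $r2:11, $r3:0, $r4:11, $r5:6, $r6:14}

7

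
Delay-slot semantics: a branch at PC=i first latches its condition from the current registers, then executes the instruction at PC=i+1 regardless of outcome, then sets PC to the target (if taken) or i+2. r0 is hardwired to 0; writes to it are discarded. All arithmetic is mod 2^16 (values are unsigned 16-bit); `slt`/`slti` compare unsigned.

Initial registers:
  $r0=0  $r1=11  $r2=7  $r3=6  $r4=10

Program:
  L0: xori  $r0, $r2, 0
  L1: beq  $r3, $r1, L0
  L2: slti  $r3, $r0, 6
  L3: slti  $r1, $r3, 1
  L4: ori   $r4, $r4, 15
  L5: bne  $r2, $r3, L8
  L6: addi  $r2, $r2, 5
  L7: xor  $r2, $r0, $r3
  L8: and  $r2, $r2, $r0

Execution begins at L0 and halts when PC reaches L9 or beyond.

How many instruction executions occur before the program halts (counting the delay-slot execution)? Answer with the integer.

8

[0] xori  $r0, $r2, 0  →  {$r0:0, $r1:11, $r2:7, $r3:6, $r4:10}
[1] beq  $r3, $r1, L0  →  {$r0:0, $r1:11, $r2:7, $r3:6, $r4:10}  ⟨branch fallthrough⟩
[2] slti  $r3, $r0, 6  →  {$r0:0, $r1:11, $r2:7, $r3:1, $r4:10}
[3] slti  $r1, $r3, 1  →  {$r0:0, $r1:0, $r2:7, $r3:1, $r4:10}
[4] ori   $r4, $r4, 15  →  {$r0:0, $r1:0, $r2:7, $r3:1, $r4:15}
[5] bne  $r2, $r3, L8  →  {$r0:0, $r1:0, $r2:7, $r3:1, $r4:15}  ⟨branch taken⟩
[6] addi  $r2, $r2, 5  →  {$r0:0, $r1:0, $r2:12, $r3:1, $r4:15}
[8] and  $r2, $r2, $r0  →  {$r0:0, $r1:0, $r2:0, $r3:1, $r4:15}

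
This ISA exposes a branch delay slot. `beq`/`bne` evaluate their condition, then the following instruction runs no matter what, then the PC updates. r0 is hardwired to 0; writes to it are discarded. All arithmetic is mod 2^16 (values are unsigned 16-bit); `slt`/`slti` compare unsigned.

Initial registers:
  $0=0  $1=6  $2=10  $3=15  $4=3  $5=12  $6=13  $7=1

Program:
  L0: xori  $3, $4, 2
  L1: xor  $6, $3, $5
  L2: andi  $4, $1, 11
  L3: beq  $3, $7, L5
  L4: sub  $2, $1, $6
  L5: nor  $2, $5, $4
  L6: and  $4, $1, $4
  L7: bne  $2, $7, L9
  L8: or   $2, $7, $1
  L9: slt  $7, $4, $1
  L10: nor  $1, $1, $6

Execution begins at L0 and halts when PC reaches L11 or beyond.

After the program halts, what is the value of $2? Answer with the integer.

7

#0 xori  $3, $4, 2 ; 0/6/10/1/3/12/13/1
#1 xor  $6, $3, $5 ; 0/6/10/1/3/12/13/1
#2 andi  $4, $1, 11 ; 0/6/10/1/2/12/13/1
#3 beq  $3, $7, L5 ; 0/6/10/1/2/12/13/1 ; →target
#4 sub  $2, $1, $6 ; 0/6/65529/1/2/12/13/1
#5 nor  $2, $5, $4 ; 0/6/65521/1/2/12/13/1
#6 and  $4, $1, $4 ; 0/6/65521/1/2/12/13/1
#7 bne  $2, $7, L9 ; 0/6/65521/1/2/12/13/1 ; →target
#8 or   $2, $7, $1 ; 0/6/7/1/2/12/13/1
#9 slt  $7, $4, $1 ; 0/6/7/1/2/12/13/1
#10 nor  $1, $1, $6 ; 0/65520/7/1/2/12/13/1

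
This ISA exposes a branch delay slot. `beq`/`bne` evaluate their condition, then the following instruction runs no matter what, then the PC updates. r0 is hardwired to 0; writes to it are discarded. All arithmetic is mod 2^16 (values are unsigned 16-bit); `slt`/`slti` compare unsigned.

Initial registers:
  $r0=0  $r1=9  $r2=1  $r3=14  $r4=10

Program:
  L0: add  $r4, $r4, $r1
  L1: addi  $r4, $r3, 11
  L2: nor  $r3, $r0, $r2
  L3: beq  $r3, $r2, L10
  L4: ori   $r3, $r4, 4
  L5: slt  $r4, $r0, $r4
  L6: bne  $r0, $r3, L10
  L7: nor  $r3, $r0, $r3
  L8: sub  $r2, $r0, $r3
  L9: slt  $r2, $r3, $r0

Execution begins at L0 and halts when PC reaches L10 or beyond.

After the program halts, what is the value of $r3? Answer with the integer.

  step pc=0: add  $r4, $r4, $r1  regs=(0,9,1,14,19)
  step pc=1: addi  $r4, $r3, 11  regs=(0,9,1,14,25)
  step pc=2: nor  $r3, $r0, $r2  regs=(0,9,1,65534,25)
  step pc=3: beq  $r3, $r2, L10  cond=F  regs=(0,9,1,65534,25)
  step pc=4: ori   $r3, $r4, 4  regs=(0,9,1,29,25)
  step pc=5: slt  $r4, $r0, $r4  regs=(0,9,1,29,1)
  step pc=6: bne  $r0, $r3, L10  cond=T  regs=(0,9,1,29,1)
  step pc=7: nor  $r3, $r0, $r3  regs=(0,9,1,65506,1)

65506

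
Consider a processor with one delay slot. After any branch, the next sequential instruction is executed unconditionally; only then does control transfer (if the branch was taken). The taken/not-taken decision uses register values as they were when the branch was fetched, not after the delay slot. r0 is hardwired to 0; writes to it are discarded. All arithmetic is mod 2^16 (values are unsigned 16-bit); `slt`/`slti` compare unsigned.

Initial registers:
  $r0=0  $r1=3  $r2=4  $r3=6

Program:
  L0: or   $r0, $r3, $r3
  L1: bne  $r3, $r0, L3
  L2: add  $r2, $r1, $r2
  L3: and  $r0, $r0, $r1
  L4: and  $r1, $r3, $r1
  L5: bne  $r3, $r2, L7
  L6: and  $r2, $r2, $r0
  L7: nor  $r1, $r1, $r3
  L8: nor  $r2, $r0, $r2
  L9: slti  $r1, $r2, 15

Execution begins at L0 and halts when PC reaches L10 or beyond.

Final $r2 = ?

#0 or   $r0, $r3, $r3 ; 0/3/4/6
#1 bne  $r3, $r0, L3 ; 0/3/4/6 ; →target
#2 add  $r2, $r1, $r2 ; 0/3/7/6
#3 and  $r0, $r0, $r1 ; 0/3/7/6
#4 and  $r1, $r3, $r1 ; 0/2/7/6
#5 bne  $r3, $r2, L7 ; 0/2/7/6 ; →target
#6 and  $r2, $r2, $r0 ; 0/2/0/6
#7 nor  $r1, $r1, $r3 ; 0/65529/0/6
#8 nor  $r2, $r0, $r2 ; 0/65529/65535/6
#9 slti  $r1, $r2, 15 ; 0/0/65535/6

65535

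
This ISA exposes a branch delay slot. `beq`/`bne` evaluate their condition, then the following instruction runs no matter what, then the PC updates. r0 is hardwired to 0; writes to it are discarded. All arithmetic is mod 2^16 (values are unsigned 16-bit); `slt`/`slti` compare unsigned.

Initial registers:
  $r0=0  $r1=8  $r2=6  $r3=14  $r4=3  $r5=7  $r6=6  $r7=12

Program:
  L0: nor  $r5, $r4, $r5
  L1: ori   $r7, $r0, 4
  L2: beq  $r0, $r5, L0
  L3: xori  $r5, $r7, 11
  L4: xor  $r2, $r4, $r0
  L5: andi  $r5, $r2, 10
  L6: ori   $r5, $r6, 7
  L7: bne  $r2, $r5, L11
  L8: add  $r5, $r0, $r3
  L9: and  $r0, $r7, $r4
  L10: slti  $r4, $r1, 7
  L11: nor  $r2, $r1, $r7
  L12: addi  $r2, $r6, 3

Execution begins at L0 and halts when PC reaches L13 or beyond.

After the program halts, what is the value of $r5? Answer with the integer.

14

  step pc=0: nor  $r5, $r4, $r5  regs=(0,8,6,14,3,65528,6,12)
  step pc=1: ori   $r7, $r0, 4  regs=(0,8,6,14,3,65528,6,4)
  step pc=2: beq  $r0, $r5, L0  cond=F  regs=(0,8,6,14,3,65528,6,4)
  step pc=3: xori  $r5, $r7, 11  regs=(0,8,6,14,3,15,6,4)
  step pc=4: xor  $r2, $r4, $r0  regs=(0,8,3,14,3,15,6,4)
  step pc=5: andi  $r5, $r2, 10  regs=(0,8,3,14,3,2,6,4)
  step pc=6: ori   $r5, $r6, 7  regs=(0,8,3,14,3,7,6,4)
  step pc=7: bne  $r2, $r5, L11  cond=T  regs=(0,8,3,14,3,7,6,4)
  step pc=8: add  $r5, $r0, $r3  regs=(0,8,3,14,3,14,6,4)
  step pc=11: nor  $r2, $r1, $r7  regs=(0,8,65523,14,3,14,6,4)
  step pc=12: addi  $r2, $r6, 3  regs=(0,8,9,14,3,14,6,4)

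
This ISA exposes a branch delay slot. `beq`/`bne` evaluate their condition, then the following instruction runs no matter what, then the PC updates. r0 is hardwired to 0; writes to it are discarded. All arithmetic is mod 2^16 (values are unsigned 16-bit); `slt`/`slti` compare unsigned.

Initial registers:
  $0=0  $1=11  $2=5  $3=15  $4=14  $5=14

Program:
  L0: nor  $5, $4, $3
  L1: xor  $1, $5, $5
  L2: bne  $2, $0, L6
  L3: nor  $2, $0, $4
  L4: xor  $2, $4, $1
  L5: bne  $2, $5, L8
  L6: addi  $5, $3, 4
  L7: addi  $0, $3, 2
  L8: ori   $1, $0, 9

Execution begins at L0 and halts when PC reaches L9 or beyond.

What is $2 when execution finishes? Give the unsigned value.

[0] nor  $5, $4, $3  →  {$0:0, $1:11, $2:5, $3:15, $4:14, $5:65520}
[1] xor  $1, $5, $5  →  {$0:0, $1:0, $2:5, $3:15, $4:14, $5:65520}
[2] bne  $2, $0, L6  →  {$0:0, $1:0, $2:5, $3:15, $4:14, $5:65520}  ⟨branch taken⟩
[3] nor  $2, $0, $4  →  {$0:0, $1:0, $2:65521, $3:15, $4:14, $5:65520}
[6] addi  $5, $3, 4  →  {$0:0, $1:0, $2:65521, $3:15, $4:14, $5:19}
[7] addi  $0, $3, 2  →  {$0:0, $1:0, $2:65521, $3:15, $4:14, $5:19}
[8] ori   $1, $0, 9  →  {$0:0, $1:9, $2:65521, $3:15, $4:14, $5:19}

65521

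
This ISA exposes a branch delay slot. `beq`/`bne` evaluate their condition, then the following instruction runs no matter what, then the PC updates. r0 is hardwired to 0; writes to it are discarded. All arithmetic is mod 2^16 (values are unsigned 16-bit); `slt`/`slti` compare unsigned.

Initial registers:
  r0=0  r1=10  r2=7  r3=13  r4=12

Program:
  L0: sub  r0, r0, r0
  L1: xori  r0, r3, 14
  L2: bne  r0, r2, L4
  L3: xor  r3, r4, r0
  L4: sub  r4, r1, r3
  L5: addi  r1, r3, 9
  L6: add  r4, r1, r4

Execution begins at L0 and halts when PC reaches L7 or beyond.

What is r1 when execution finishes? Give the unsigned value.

21

  step pc=0: sub  r0, r0, r0  regs=(0,10,7,13,12)
  step pc=1: xori  r0, r3, 14  regs=(0,10,7,13,12)
  step pc=2: bne  r0, r2, L4  cond=T  regs=(0,10,7,13,12)
  step pc=3: xor  r3, r4, r0  regs=(0,10,7,12,12)
  step pc=4: sub  r4, r1, r3  regs=(0,10,7,12,65534)
  step pc=5: addi  r1, r3, 9  regs=(0,21,7,12,65534)
  step pc=6: add  r4, r1, r4  regs=(0,21,7,12,19)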